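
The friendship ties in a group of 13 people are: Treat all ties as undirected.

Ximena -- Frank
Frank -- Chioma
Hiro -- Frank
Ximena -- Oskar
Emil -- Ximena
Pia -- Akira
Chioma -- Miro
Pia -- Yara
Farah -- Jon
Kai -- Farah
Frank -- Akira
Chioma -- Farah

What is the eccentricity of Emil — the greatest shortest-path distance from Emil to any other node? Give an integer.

Distances from Emil: Akira:3, Chioma:3, Farah:4, Frank:2, Hiro:3, Jon:5, Kai:5, Miro:4, Oskar:2, Pia:4, Ximena:1, Yara:5.
The largest is 5 (to Kai, Jon, and Yara), so the eccentricity of Emil is 5.

5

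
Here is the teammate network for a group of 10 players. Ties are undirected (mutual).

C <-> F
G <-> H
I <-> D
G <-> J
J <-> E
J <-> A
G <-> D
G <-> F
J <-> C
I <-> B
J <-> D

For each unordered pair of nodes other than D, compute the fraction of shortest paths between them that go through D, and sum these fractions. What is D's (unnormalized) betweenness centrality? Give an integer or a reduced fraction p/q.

14

Pairs whose geodesics pass through D — G–B: 1; G–I: 1; F–B: 1; F–I: 1; C–B: 1; C–I: 1; B–E: 1; B–J: 1; B–H: 1; B–A: 1; E–I: 1; J–I: 1; I–H: 1; I–A: 1.
All other pairs contribute 0.
Summing the contributions gives betweenness(D) = 14.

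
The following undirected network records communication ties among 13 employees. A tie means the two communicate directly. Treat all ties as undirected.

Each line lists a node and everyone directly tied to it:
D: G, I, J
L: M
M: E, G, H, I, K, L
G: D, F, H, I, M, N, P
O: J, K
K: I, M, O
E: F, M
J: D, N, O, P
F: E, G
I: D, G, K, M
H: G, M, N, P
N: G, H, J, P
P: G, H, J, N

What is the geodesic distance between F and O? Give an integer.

4

One shortest route is F – G – P – J – O, which uses 4 edges, and at distance 3 from F we only reach {J, K, L}, which does not include O. So d(F,O) = 4.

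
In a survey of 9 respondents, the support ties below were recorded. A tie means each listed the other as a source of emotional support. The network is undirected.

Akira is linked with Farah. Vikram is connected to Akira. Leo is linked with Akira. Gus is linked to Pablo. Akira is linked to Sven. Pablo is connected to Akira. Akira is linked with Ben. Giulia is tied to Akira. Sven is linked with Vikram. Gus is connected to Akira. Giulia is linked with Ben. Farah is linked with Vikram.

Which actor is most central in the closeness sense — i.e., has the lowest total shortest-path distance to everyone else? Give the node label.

Akira

Farness (sum of distances to all others) for each node — Akira:8, Ben:14, Farah:14, Giulia:14, Gus:14, Leo:15, Pablo:14, Sven:14, Vikram:13.
The smallest farness is 8, for Akira, so Akira has the highest closeness.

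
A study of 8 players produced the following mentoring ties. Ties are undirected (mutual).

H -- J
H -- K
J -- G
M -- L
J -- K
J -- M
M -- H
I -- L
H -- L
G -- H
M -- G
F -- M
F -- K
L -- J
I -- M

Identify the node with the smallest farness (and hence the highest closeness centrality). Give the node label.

M

Farness (sum of distances to all others) for each node — F:12, G:11, H:9, I:13, J:9, K:12, L:10, M:8.
The smallest farness is 8, for M, so M has the highest closeness.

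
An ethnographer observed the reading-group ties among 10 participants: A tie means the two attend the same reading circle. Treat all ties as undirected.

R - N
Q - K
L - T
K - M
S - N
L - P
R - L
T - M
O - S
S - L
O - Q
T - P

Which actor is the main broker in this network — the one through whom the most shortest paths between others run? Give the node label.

Unnormalized betweenness of each node: K:7/2, L:14, M:11/2, N:3/2, O:13/2, P:0, Q:4, R:2, S:23/2, T:17/2.
L has the largest value, 14, making it the main broker — the node through which the most shortest paths run.

L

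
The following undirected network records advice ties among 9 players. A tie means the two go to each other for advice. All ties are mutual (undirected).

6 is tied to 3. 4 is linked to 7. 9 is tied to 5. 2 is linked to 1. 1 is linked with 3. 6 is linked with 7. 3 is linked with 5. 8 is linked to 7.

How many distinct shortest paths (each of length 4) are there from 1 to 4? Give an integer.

The shortest distance is 4, and the only length-4 path is 1–3–6–7–4. So there is exactly 1 shortest path.

1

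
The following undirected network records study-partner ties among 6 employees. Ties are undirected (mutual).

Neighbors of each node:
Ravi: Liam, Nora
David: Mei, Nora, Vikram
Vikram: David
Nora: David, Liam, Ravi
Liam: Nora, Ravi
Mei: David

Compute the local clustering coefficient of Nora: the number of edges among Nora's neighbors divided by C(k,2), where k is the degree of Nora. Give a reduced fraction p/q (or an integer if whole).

Nora's neighbors: David, Liam, and Ravi (k = 3).
Possible neighbor pairs: C(3,2) = 3. Edges among them: Liam–Ravi → e = 1.
Clustering(Nora) = 1/3.

1/3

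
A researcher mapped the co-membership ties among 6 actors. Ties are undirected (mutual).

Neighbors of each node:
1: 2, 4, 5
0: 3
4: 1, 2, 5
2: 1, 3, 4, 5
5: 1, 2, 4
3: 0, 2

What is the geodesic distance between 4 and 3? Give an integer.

One shortest route is 4 – 2 – 3, which uses 2 edges, and 4 and 3 are not directly tied, so nothing shorter exists. So d(4,3) = 2.

2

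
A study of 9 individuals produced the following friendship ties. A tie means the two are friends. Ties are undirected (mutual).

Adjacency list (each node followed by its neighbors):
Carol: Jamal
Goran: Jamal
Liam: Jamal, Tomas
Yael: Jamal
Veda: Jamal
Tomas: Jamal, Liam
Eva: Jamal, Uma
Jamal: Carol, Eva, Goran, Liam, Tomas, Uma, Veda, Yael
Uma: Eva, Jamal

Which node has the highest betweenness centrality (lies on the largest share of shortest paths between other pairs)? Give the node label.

Unnormalized betweenness of each node: Carol:0, Eva:0, Goran:0, Jamal:26, Liam:0, Tomas:0, Uma:0, Veda:0, Yael:0.
Jamal has the largest value, 26, making it the main broker — the node through which the most shortest paths run.

Jamal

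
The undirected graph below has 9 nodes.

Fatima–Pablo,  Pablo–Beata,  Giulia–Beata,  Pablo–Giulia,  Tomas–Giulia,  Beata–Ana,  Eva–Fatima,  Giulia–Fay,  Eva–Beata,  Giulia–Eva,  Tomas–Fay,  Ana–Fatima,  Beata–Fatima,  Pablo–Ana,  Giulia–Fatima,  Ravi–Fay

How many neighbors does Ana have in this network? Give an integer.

Ana is directly tied to Beata, Fatima, and Pablo. That is 3 neighbors, so the degree of Ana is 3.

3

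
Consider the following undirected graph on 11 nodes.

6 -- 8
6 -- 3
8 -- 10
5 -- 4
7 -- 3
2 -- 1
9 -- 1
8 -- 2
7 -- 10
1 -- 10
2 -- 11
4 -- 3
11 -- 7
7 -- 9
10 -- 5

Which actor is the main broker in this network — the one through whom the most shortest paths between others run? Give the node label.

Unnormalized betweenness of each node: 1:47/12, 2:23/6, 3:8, 4:3/2, 5:3, 6:9/4, 7:151/12, 8:6, 9:1, 10:73/6, 11:7/4.
7 has the largest value, 151/12, making it the main broker — the node through which the most shortest paths run.

7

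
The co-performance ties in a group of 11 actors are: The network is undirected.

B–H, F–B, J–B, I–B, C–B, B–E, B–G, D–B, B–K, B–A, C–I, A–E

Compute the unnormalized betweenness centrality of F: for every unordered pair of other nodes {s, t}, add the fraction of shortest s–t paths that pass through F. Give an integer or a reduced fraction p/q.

0

No shortest path between any pair of other nodes passes through F.
Summing the contributions gives betweenness(F) = 0.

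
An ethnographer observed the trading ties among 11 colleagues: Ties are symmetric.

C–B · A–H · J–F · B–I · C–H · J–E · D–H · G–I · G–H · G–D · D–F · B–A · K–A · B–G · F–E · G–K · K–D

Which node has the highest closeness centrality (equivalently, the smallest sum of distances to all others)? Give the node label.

Farness (sum of distances to all others) for each node — A:22, B:21, C:24, D:16, E:29, F:21, G:17, H:18, I:23, J:29, K:20.
The smallest farness is 16, for D, so D has the highest closeness.

D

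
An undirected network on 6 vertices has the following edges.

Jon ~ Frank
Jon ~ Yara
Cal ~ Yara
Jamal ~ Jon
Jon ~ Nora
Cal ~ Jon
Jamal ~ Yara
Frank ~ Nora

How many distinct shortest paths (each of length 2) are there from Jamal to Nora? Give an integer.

The shortest distance is 2, and the only length-2 path is Jamal–Jon–Nora. So there is exactly 1 shortest path.

1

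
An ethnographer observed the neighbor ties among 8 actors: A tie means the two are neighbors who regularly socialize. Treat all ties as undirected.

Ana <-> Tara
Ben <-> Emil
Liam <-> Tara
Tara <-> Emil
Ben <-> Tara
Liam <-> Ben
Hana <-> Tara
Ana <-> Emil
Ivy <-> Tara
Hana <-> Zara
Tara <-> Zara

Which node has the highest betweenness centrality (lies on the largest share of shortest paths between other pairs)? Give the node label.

Tara

Unnormalized betweenness of each node: Ana:0, Ben:1/2, Emil:1/2, Hana:0, Ivy:0, Liam:0, Tara:16, Zara:0.
Tara has the largest value, 16, making it the main broker — the node through which the most shortest paths run.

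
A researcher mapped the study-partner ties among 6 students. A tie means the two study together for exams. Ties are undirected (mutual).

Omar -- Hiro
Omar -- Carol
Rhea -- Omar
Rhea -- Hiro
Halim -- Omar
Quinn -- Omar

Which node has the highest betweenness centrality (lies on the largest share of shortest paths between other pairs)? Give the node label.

Omar

Unnormalized betweenness of each node: Carol:0, Halim:0, Hiro:0, Omar:9, Quinn:0, Rhea:0.
Omar has the largest value, 9, making it the main broker — the node through which the most shortest paths run.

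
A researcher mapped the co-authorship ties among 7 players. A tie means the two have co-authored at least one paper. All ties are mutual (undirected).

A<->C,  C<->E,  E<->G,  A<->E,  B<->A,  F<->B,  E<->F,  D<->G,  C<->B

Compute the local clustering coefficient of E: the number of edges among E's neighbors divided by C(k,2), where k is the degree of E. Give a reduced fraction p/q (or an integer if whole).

1/6

E's neighbors: A, C, F, and G (k = 4).
Possible neighbor pairs: C(4,2) = 6. Edges among them: A–C → e = 1.
Clustering(E) = 1/6.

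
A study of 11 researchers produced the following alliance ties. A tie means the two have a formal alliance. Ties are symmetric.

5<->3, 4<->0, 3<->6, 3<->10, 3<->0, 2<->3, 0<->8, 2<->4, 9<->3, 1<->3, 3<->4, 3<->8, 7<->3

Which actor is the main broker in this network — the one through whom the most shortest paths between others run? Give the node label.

3

Unnormalized betweenness of each node: 0:1/2, 1:0, 2:0, 3:41, 4:1/2, 5:0, 6:0, 7:0, 8:0, 9:0, 10:0.
3 has the largest value, 41, making it the main broker — the node through which the most shortest paths run.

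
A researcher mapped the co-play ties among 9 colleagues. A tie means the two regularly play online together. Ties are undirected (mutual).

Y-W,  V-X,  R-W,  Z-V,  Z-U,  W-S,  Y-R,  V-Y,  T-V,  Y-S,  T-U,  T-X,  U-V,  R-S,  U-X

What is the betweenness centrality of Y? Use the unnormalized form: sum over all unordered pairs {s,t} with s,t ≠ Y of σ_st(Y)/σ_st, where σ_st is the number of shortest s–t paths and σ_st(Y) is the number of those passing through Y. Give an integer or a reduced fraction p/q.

15

Pairs whose geodesics pass through Y — W–V: 1; W–T: 1; W–Z: 1; W–U: 1; W–X: 1; R–V: 1; R–T: 1; R–Z: 1; R–U: 1; R–X: 1; S–V: 1; S–T: 1; S–Z: 1; S–U: 1 … (+1 more pairs).
All other pairs contribute 0.
Summing the contributions gives betweenness(Y) = 15.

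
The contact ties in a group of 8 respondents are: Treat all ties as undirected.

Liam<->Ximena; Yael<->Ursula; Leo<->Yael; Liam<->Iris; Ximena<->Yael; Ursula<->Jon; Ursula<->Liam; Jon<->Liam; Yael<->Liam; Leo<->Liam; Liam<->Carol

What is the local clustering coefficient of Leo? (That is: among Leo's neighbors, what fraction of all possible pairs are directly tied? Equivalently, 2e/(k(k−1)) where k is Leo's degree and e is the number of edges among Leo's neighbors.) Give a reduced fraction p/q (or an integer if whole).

Leo's neighbors: Liam and Yael (k = 2).
Possible neighbor pairs: C(2,2) = 1. Edges among them: Liam–Yael → e = 1.
Clustering(Leo) = 1/1.

1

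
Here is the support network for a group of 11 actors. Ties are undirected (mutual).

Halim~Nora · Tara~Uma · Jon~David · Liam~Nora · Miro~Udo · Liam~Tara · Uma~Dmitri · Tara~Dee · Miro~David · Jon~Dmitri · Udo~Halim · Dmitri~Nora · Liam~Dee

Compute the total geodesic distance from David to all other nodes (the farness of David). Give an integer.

28

Distances from David: Dee:5, Dmitri:2, Halim:3, Jon:1, Liam:4, Miro:1, Nora:3, Tara:4, Udo:2, Uma:3.
Sum = 5 + 2 + 3 + 1 + 4 + 1 + 3 + 4 + 2 + 3 = 28.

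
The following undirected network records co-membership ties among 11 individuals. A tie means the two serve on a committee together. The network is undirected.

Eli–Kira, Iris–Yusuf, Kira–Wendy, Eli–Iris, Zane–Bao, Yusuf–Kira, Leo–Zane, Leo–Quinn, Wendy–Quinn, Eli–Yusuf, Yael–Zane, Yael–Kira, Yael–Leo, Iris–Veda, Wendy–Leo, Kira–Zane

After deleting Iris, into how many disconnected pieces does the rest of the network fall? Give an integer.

Without Iris, the remaining ties split the others into: {Bao, Eli, Kira, Leo, Quinn, Wendy, Yael, Yusuf, Zane}; {Veda}.
That's 2 separate components.

2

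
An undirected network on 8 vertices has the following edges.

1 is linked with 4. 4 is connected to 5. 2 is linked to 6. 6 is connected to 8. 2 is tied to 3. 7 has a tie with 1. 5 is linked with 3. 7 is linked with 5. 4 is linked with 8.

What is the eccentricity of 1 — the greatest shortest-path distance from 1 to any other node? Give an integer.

4

Distances from 1: 2:4, 3:3, 4:1, 5:2, 6:3, 7:1, 8:2.
The largest is 4 (to 2), so the eccentricity of 1 is 4.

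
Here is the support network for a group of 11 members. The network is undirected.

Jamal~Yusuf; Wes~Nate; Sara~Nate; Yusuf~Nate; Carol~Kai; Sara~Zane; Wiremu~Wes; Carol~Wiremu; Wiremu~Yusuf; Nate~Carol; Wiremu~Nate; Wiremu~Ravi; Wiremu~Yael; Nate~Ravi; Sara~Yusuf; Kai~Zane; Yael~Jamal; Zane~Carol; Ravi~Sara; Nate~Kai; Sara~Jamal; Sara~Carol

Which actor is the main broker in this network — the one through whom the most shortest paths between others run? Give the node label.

Nate

Unnormalized betweenness of each node: Carol:25/6, Jamal:2, Kai:7/12, Nate:59/6, Ravi:1/4, Sara:103/12, Wes:0, Wiremu:37/4, Yael:3/4, Yusuf:2, Zane:7/12.
Nate has the largest value, 59/6, making it the main broker — the node through which the most shortest paths run.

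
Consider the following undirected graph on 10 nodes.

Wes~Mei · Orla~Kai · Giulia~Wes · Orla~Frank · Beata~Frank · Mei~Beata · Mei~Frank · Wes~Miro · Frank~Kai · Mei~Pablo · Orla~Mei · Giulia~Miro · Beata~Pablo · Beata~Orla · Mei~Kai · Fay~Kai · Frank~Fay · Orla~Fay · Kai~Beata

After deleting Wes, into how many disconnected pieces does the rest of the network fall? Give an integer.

2

Without Wes, the remaining ties split the others into: {Beata, Fay, Frank, Kai, Mei, Orla, Pablo}; {Giulia, Miro}.
That's 2 separate components.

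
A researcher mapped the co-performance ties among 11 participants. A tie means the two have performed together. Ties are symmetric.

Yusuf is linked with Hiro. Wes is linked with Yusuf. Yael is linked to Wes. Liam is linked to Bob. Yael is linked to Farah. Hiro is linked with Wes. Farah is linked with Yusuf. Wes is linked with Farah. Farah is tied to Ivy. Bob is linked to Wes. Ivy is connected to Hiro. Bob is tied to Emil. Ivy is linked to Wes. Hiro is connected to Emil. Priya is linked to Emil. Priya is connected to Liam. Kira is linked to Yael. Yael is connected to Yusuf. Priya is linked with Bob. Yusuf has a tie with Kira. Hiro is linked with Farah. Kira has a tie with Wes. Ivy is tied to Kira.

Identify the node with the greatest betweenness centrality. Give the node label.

Wes

Unnormalized betweenness of each node: Bob:38/3, Emil:11/3, Farah:7/6, Hiro:27/4, Ivy:5/6, Kira:7/12, Liam:0, Priya:5/6, Wes:101/6, Yael:1/4, Yusuf:17/12.
Wes has the largest value, 101/6, making it the main broker — the node through which the most shortest paths run.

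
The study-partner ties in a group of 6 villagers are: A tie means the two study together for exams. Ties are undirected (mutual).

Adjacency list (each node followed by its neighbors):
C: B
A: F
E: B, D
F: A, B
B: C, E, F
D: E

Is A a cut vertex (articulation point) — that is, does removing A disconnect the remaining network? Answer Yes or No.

No

Even without A, every remaining node can still reach every other (the residual graph is connected), so A is not a cut vertex.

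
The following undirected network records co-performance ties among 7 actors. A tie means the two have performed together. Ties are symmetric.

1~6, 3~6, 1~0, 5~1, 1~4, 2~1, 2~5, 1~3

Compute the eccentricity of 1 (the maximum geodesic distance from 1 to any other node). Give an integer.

1

Distances from 1: 0:1, 2:1, 3:1, 4:1, 5:1, 6:1.
The largest is 1 (to 4, 6, 2, 0, 5, and 3), so the eccentricity of 1 is 1.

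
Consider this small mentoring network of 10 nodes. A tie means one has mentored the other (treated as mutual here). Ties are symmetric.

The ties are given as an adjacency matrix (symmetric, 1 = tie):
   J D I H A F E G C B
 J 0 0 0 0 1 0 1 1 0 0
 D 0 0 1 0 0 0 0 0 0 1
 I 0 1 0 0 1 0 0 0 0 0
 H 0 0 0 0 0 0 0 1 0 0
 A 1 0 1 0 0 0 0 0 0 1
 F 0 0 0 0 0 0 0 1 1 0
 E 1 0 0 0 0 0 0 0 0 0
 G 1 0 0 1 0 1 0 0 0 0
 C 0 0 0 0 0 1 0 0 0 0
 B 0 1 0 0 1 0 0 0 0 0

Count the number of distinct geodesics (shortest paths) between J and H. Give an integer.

1

The shortest distance is 2, and the only length-2 path is J–G–H. So there is exactly 1 shortest path.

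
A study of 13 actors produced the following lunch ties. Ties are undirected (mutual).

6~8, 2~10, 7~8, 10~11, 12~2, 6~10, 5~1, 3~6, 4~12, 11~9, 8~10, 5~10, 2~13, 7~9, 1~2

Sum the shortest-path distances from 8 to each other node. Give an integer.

26

Distances from 8: 1:3, 2:2, 3:2, 4:4, 5:2, 6:1, 7:1, 9:2, 10:1, 11:2, 12:3, 13:3.
Sum = 3 + 2 + 2 + 4 + 2 + 1 + 1 + 2 + 1 + 2 + 3 + 3 = 26.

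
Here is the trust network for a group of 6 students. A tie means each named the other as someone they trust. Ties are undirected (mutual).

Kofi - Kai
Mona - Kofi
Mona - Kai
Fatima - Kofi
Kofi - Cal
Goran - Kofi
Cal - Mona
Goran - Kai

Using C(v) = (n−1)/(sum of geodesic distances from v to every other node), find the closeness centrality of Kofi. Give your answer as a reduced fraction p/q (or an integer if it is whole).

Distances from Kofi: Cal:1, Fatima:1, Goran:1, Kai:1, Mona:1. Sum = 5.
n = 6, so closeness = 5/5 = 1.

1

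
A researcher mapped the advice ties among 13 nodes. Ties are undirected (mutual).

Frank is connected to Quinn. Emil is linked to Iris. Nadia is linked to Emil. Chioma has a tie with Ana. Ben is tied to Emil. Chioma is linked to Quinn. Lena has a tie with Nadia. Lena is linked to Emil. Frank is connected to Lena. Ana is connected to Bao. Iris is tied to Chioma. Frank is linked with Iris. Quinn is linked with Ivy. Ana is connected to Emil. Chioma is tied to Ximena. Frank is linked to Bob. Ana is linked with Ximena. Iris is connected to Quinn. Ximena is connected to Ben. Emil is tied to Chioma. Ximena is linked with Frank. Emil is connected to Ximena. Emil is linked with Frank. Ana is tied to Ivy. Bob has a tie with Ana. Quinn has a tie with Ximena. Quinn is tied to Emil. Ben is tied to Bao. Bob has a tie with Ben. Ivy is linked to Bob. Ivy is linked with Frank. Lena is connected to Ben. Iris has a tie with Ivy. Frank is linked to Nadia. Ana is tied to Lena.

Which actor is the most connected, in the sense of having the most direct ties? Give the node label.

Degrees — Ana:7, Bao:2, Ben:5, Bob:4, Chioma:5, Emil:9, Frank:8, Iris:5, Ivy:5, Lena:5, Nadia:3, Quinn:6, Ximena:6.
The maximum is 9, attained only by Emil.

Emil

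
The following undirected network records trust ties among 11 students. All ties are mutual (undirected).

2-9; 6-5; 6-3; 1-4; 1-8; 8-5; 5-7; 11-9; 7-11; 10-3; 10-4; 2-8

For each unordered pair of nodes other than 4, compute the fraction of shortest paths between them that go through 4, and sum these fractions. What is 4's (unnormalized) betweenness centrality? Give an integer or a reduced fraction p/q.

5

Pairs whose geodesics pass through 4 — 2–10: 1; 8–10: 1; 1–10: 1; 1–3: 1; 10–9: 1.
All other pairs contribute 0.
Summing the contributions gives betweenness(4) = 5.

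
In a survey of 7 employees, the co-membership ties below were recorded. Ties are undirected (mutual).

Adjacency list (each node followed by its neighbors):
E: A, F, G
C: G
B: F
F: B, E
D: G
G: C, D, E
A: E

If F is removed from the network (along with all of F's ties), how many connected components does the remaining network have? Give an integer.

Without F, the remaining ties split the others into: {B}; {A, C, D, E, G}.
That's 2 separate components.

2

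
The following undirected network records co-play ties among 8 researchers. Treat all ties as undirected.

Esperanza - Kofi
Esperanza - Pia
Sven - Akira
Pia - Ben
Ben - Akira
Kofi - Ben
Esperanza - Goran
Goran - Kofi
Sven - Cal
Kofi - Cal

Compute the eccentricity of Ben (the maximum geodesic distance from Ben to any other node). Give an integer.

Distances from Ben: Akira:1, Cal:2, Esperanza:2, Goran:2, Kofi:1, Pia:1, Sven:2.
The largest is 2 (to Cal, Goran, Esperanza, and Sven), so the eccentricity of Ben is 2.

2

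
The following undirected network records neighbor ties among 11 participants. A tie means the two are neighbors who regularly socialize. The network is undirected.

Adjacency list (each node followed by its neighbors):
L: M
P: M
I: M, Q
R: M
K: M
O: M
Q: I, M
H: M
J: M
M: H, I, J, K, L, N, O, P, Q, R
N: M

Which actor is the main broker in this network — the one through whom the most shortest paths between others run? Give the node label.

Unnormalized betweenness of each node: H:0, I:0, J:0, K:0, L:0, M:44, N:0, O:0, P:0, Q:0, R:0.
M has the largest value, 44, making it the main broker — the node through which the most shortest paths run.

M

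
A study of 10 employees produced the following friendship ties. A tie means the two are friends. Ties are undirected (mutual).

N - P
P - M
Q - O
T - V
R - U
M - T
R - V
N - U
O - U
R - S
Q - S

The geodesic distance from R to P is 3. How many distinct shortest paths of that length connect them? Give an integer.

The shortest distance is 3, and the only length-3 path is R–U–N–P. So there is exactly 1 shortest path.

1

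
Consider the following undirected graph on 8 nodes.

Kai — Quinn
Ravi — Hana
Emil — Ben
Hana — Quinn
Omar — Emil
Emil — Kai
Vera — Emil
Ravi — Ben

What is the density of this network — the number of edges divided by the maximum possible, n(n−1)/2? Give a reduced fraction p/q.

2/7

There are 8 edges and 8 nodes, so the maximum possible is C(8,2) = 28.
Density = 8/28 = 2/7.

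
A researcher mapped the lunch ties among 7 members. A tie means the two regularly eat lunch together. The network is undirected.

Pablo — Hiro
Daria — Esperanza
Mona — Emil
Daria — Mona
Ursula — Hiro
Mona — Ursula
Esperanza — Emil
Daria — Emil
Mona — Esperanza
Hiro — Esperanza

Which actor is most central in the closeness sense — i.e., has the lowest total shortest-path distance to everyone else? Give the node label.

Esperanza

Farness (sum of distances to all others) for each node — Daria:10, Emil:10, Esperanza:8, Hiro:9, Mona:9, Pablo:14, Ursula:10.
The smallest farness is 8, for Esperanza, so Esperanza has the highest closeness.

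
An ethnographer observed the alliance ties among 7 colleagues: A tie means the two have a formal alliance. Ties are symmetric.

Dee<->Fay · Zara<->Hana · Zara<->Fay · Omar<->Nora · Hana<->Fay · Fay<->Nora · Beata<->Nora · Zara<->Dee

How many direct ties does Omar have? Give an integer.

Omar is directly tied to Nora. That is 1 neighbor, so the degree of Omar is 1.

1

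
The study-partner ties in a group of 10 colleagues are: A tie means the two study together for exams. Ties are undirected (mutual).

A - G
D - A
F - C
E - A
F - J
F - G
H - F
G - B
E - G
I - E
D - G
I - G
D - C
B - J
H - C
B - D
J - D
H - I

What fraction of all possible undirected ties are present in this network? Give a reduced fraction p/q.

There are 18 edges and 10 nodes, so the maximum possible is C(10,2) = 45.
Density = 18/45 = 2/5.

2/5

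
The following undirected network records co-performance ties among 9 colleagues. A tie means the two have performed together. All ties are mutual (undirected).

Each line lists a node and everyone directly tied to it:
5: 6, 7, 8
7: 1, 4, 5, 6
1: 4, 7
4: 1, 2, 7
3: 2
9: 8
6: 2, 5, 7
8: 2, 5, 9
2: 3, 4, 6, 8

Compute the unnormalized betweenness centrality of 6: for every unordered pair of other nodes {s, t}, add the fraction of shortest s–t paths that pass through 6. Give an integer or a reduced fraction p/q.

2

Pairs whose geodesics pass through 6 — 2–5: 1/2; 2–7: 1/2; 5–3: 1/2; 3–7: 1/2.
All other pairs contribute 0.
Summing the contributions gives betweenness(6) = 2.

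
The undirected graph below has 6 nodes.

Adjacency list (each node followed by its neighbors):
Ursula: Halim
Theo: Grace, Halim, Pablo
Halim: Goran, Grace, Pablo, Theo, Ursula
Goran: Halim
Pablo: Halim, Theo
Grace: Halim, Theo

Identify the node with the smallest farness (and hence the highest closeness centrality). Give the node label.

Halim

Farness (sum of distances to all others) for each node — Goran:9, Grace:8, Halim:5, Pablo:8, Theo:7, Ursula:9.
The smallest farness is 5, for Halim, so Halim has the highest closeness.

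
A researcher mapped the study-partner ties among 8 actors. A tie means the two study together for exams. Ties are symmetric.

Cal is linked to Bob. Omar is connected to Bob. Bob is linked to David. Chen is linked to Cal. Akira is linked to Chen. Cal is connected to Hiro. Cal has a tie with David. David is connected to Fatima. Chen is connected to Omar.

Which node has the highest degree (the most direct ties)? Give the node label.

Degrees — Akira:1, Bob:3, Cal:4, Chen:3, David:3, Fatima:1, Hiro:1, Omar:2.
The maximum is 4, attained only by Cal.

Cal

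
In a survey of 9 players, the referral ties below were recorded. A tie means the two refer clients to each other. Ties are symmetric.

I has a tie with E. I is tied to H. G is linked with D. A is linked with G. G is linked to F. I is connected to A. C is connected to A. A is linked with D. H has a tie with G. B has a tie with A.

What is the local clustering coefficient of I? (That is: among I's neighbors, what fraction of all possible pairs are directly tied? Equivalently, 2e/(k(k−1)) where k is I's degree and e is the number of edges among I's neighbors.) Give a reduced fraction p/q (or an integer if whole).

0

I's neighbors: A, E, and H (k = 3).
Possible neighbor pairs: C(3,2) = 3. Edges among them: none → e = 0.
Clustering(I) = 0/3 = 0.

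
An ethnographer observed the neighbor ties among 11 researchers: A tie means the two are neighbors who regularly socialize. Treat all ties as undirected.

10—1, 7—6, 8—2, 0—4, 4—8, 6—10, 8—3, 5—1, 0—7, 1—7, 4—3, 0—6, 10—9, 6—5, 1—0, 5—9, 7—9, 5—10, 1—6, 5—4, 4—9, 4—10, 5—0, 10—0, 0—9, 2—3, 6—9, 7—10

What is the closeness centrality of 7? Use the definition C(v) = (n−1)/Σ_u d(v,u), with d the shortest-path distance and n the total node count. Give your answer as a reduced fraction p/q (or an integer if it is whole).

10/19

Distances from 7: 0:1, 1:1, 2:4, 3:3, 4:2, 5:2, 6:1, 8:3, 9:1, 10:1. Sum = 19.
n = 11, so closeness = 10/19.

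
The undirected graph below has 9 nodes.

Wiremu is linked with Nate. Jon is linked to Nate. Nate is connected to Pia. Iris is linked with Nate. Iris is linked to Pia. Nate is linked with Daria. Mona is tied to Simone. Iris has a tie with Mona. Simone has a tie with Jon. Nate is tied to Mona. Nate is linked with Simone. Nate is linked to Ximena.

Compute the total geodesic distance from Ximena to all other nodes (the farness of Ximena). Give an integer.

Distances from Ximena: Daria:2, Iris:2, Jon:2, Mona:2, Nate:1, Pia:2, Simone:2, Wiremu:2.
Sum = 2 + 2 + 2 + 2 + 1 + 2 + 2 + 2 = 15.

15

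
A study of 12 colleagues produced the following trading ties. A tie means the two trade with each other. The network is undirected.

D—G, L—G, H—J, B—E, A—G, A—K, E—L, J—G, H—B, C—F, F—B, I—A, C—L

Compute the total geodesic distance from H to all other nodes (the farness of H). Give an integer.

28

Distances from H: A:3, B:1, C:3, D:3, E:2, F:2, G:2, I:4, J:1, K:4, L:3.
Sum = 3 + 1 + 3 + 3 + 2 + 2 + 2 + 4 + 1 + 4 + 3 = 28.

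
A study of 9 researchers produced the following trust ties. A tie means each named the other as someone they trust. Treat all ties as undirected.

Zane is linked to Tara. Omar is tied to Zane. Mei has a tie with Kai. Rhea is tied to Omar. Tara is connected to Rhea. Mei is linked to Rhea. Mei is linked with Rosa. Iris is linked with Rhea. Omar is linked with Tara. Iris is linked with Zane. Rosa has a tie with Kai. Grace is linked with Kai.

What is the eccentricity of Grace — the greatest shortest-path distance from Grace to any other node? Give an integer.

5

Distances from Grace: Iris:4, Kai:1, Mei:2, Omar:4, Rhea:3, Rosa:2, Tara:4, Zane:5.
The largest is 5 (to Zane), so the eccentricity of Grace is 5.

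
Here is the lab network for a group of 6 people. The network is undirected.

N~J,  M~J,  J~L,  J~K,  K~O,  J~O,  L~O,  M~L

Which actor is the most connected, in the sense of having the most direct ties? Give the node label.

J

Degrees — J:5, K:2, L:3, M:2, N:1, O:3.
The maximum is 5, attained only by J.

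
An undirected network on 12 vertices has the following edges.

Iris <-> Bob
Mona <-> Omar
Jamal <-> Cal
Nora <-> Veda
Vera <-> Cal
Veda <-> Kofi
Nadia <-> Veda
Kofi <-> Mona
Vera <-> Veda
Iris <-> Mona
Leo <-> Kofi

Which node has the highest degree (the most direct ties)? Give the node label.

Degrees — Bob:1, Cal:2, Iris:2, Jamal:1, Kofi:3, Leo:1, Mona:3, Nadia:1, Nora:1, Omar:1, Veda:4, Vera:2.
The maximum is 4, attained only by Veda.

Veda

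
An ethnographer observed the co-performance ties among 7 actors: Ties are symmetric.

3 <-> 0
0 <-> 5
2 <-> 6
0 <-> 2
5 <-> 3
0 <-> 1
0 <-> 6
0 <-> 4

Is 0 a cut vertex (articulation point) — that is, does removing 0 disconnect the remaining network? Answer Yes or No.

Removing 0 leaves {2 and 6} with no path to {3 and 5}, so the network splits into 4 components. 0 is a cut vertex.

Yes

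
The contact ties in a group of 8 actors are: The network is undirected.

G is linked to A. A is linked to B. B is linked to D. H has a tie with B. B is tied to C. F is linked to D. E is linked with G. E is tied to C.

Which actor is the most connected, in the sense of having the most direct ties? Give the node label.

B

Degrees — A:2, B:4, C:2, D:2, E:2, F:1, G:2, H:1.
The maximum is 4, attained only by B.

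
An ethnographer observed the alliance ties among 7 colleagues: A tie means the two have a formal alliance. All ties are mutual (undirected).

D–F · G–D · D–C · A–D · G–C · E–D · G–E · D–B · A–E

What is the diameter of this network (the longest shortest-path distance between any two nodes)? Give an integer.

2

Eccentricity of each node (its greatest distance to any other): A:2, B:2, C:2, D:1, E:2, F:2, G:2.
The maximum eccentricity is 2, realized for instance by the pair A–B via A – D – B. So the diameter is 2.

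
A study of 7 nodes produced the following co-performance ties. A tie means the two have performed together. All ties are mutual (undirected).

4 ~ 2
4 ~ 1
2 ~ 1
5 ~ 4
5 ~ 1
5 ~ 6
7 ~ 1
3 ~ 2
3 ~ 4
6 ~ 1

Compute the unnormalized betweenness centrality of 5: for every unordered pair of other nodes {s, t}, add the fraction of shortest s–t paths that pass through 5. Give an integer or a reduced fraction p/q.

Pairs whose geodesics pass through 5 — 4–6: 1/2; 3–6: 1/3.
All other pairs contribute 0.
Summing the contributions gives betweenness(5) = 5/6.

5/6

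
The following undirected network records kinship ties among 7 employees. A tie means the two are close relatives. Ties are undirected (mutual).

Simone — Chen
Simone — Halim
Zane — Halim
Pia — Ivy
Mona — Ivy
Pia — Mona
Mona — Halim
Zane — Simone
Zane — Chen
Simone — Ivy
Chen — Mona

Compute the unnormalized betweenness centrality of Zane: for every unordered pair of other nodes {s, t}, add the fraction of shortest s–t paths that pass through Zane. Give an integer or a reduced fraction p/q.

1/3

Pairs whose geodesics pass through Zane — Chen–Halim: 1/3.
All other pairs contribute 0.
Summing the contributions gives betweenness(Zane) = 1/3.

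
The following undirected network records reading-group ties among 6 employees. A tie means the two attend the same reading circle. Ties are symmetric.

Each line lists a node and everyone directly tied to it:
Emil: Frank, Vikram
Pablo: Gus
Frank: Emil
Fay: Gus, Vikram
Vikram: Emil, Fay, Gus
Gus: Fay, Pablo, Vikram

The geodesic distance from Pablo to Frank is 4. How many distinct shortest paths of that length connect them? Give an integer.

1

The shortest distance is 4, and the only length-4 path is Pablo–Gus–Vikram–Emil–Frank. So there is exactly 1 shortest path.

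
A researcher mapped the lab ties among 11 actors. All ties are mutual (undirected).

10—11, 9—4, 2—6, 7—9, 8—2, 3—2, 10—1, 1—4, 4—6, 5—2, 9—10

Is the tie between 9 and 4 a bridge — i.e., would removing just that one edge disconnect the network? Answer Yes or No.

No

Even without that edge, 9 still reaches 4 via 9 – 10 – 1 – 4, so the network stays connected. Not a bridge.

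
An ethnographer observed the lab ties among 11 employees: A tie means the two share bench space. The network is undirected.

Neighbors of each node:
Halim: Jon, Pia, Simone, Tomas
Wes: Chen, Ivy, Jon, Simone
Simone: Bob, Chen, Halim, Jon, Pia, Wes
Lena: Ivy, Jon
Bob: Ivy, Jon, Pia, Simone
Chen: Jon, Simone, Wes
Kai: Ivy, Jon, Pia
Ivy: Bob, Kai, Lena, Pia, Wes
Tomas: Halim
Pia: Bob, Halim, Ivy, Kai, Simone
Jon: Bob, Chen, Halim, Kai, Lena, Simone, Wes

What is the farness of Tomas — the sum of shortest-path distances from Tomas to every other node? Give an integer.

25

Distances from Tomas: Bob:3, Chen:3, Halim:1, Ivy:3, Jon:2, Kai:3, Lena:3, Pia:2, Simone:2, Wes:3.
Sum = 3 + 3 + 1 + 3 + 2 + 3 + 3 + 2 + 2 + 3 = 25.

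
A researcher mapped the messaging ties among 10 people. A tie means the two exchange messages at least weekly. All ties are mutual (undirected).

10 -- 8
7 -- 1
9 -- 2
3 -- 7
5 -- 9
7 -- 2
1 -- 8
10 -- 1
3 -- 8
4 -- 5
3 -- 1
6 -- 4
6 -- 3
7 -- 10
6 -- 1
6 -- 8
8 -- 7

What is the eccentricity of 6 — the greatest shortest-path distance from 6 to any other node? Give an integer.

3

Distances from 6: 1:1, 2:3, 3:1, 4:1, 5:2, 7:2, 8:1, 9:3, 10:2.
The largest is 3 (to 2 and 9), so the eccentricity of 6 is 3.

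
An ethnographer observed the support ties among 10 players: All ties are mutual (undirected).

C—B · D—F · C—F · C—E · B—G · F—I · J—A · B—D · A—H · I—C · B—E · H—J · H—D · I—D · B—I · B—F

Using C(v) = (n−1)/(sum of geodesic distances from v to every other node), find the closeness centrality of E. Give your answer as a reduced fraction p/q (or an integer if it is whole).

Distances from E: A:4, B:1, C:1, D:2, F:2, G:2, H:3, I:2, J:4. Sum = 21.
n = 10, so closeness = 9/21 = 3/7.

3/7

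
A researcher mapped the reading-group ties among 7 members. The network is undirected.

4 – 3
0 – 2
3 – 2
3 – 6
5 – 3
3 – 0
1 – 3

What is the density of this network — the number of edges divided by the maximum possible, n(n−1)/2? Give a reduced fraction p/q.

There are 7 edges and 7 nodes, so the maximum possible is C(7,2) = 21.
Density = 7/21 = 1/3.

1/3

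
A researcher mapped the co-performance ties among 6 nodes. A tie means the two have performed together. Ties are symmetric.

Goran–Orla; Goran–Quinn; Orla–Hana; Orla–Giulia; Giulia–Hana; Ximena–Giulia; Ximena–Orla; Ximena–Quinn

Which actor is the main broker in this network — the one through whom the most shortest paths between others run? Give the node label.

Orla

Unnormalized betweenness of each node: Giulia:5/6, Goran:5/6, Hana:0, Orla:11/3, Quinn:1/2, Ximena:13/6.
Orla has the largest value, 11/3, making it the main broker — the node through which the most shortest paths run.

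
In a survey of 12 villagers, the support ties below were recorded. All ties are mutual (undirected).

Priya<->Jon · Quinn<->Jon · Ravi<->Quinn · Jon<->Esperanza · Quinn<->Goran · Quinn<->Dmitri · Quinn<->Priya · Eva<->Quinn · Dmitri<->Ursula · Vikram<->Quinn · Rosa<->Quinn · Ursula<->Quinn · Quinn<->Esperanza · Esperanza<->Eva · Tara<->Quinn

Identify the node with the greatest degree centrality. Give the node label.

Degrees — Dmitri:2, Esperanza:3, Eva:2, Goran:1, Jon:3, Priya:2, Quinn:11, Ravi:1, Rosa:1, Tara:1, Ursula:2, Vikram:1.
The maximum is 11, attained only by Quinn.

Quinn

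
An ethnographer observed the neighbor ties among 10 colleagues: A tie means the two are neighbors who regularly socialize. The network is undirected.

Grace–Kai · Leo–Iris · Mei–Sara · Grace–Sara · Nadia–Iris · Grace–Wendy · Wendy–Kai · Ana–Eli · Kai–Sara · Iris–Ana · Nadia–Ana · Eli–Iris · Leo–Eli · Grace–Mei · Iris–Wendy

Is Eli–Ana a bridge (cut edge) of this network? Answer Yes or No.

Even without that edge, Eli still reaches Ana via Eli – Iris – Ana, so the network stays connected. Not a bridge.

No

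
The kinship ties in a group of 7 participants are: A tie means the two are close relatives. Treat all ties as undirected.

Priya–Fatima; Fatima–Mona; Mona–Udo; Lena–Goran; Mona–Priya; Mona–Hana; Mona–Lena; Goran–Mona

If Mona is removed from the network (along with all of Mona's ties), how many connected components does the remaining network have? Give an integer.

Without Mona, the remaining ties split the others into: {Goran, Lena}; {Hana}; {Fatima, Priya}; {Udo}.
That's 4 separate components.

4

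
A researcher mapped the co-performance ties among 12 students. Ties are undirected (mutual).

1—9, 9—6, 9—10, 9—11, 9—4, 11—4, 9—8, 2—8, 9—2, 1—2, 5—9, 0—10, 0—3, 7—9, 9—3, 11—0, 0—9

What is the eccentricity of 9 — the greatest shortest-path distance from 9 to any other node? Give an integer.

1

Distances from 9: 0:1, 1:1, 2:1, 3:1, 4:1, 5:1, 6:1, 7:1, 8:1, 10:1, 11:1.
The largest is 1 (to 8, 1, 3, 10, 0, 4, 11, 6, 7, 2, and 5), so the eccentricity of 9 is 1.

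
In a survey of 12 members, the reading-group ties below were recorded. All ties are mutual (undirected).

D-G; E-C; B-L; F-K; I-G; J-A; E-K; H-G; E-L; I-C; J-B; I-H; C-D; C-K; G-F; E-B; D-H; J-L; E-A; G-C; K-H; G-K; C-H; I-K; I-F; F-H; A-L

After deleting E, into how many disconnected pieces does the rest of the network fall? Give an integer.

Without E, the remaining ties split the others into: {A, B, J, L}; {C, D, F, G, H, I, K}.
That's 2 separate components.

2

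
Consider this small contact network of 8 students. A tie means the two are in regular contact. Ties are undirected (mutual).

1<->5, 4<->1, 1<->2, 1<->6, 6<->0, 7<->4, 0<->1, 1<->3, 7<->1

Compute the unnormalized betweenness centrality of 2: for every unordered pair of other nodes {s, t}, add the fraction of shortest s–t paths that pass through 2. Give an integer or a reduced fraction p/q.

0

No shortest path between any pair of other nodes passes through 2.
Summing the contributions gives betweenness(2) = 0.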